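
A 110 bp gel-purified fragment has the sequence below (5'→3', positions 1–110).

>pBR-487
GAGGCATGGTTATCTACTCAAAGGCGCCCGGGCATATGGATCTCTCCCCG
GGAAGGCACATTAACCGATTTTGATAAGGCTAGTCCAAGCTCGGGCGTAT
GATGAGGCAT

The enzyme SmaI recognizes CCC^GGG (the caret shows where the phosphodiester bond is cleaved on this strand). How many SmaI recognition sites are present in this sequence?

CCCGGG occurs starting at positions 27, 47.
SmaI cuts at 2 sites.

2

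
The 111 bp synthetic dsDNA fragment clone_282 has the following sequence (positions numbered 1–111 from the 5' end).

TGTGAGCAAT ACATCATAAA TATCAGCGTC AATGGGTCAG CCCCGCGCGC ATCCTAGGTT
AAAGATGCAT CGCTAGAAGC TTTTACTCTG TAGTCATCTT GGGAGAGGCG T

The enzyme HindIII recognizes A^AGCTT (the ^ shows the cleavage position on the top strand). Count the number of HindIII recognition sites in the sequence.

1

AAGCTT occurs starting at position 77.
HindIII cuts at 1 site.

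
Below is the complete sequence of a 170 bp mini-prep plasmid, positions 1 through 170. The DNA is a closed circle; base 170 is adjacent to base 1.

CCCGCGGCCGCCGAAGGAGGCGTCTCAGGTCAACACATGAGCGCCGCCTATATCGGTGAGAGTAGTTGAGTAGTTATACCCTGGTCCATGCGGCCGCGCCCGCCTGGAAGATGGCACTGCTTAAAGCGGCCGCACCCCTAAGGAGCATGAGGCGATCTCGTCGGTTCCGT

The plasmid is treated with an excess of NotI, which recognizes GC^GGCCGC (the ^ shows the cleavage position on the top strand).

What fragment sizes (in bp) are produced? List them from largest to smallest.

86, 48, 36 bp

NotI sites (GCGGCCGC) start at positions 4, 90, 126.
NotI cuts after base 2 of each site, so after positions 5, 91, 127.
Circular molecule, 3 cuts → 3 fragments:
  6–91 → 86 bp
  92–127 → 36 bp
  128–170 then 1–5 → 43 + 5 = 48 bp
Sorted largest to smallest: 86, 48, 36 bp.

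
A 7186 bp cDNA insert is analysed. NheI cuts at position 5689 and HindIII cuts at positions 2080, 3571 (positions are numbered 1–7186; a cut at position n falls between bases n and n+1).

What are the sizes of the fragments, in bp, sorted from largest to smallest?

Combined cut positions (sorted): 2080, 3571, 5689.
Linear molecule, 3 cuts → 4 fragments:
  2080 − 0 = 2080 bp
  3571 − 2080 = 1491 bp
  5689 − 3571 = 2118 bp
  7186 − 5689 = 1497 bp
Sorted largest to smallest: 2118, 2080, 1497, 1491 bp.

2118, 2080, 1497, 1491 bp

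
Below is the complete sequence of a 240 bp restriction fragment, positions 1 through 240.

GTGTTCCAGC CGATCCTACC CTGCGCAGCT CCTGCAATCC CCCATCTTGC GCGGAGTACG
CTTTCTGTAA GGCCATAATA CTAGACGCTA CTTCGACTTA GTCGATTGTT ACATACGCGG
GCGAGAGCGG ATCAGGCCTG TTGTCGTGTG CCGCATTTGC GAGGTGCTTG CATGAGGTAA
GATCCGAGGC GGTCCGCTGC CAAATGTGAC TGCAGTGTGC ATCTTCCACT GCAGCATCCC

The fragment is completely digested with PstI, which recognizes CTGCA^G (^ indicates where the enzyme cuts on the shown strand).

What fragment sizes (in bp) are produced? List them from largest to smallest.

PstI sites (CTGCAG) start at positions 210, 229.
PstI cuts after base 5 of each site (before the last base), so after positions 214, 233.
Linear molecule, 2 cuts → 3 fragments:
  1–214 → 214 bp
  215–233 → 19 bp
  234–240 → 7 bp
Sorted largest to smallest: 214, 19, 7 bp.

214, 19, 7 bp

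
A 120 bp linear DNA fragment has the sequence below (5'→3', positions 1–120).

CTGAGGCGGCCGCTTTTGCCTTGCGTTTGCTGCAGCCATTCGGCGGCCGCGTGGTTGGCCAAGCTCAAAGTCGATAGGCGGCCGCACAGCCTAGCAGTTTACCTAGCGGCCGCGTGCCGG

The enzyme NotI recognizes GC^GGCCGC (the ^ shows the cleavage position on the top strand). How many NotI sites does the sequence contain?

GCGGCCGC occurs starting at positions 6, 43, 78, 106.
NotI cuts at 4 sites.

4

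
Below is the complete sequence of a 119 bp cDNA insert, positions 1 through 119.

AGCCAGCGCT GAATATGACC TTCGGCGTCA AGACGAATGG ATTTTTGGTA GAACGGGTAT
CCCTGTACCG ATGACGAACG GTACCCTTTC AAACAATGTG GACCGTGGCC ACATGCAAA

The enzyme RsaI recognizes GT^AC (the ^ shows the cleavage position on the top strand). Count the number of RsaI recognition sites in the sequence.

2

GTAC occurs starting at positions 65, 81.
RsaI cuts at 2 sites.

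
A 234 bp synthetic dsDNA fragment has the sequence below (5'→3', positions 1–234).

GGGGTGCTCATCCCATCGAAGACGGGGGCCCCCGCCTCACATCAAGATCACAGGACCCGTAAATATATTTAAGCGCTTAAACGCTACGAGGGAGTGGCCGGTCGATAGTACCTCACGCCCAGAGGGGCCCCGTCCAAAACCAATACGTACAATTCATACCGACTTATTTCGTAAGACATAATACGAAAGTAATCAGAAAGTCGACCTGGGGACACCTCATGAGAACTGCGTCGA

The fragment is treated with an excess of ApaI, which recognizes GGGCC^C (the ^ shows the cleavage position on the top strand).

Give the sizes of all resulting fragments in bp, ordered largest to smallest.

105, 99, 30 bp

ApaI sites (GGGCCC) start at positions 26, 125.
ApaI cuts after base 5 of each site (before the last base), so after positions 30, 129.
Linear molecule, 2 cuts → 3 fragments:
  1–30 → 30 bp
  31–129 → 99 bp
  130–234 → 105 bp
Sorted largest to smallest: 105, 99, 30 bp.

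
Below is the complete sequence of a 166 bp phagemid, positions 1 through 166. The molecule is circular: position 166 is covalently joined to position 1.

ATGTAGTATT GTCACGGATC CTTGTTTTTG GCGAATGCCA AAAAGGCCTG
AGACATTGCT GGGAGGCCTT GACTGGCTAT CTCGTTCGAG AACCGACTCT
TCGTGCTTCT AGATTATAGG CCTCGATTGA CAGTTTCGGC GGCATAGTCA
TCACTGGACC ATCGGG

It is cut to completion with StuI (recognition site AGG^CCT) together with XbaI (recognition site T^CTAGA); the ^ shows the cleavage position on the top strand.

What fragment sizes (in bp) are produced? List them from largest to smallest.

StuI sites (AGGCCT) start at positions 44, 64, 118.
StuI cuts after base 3 of each site, so after positions 46, 66, 120.
The XbaI site (TCTAGA) starts at position 108.
XbaI cuts after the first base of each site, so after position 108.
Combined cut positions: 46, 66, 108, 120.
Circular molecule, 4 cuts → 4 fragments:
  47–66 → 20 bp
  67–108 → 42 bp
  109–120 → 12 bp
  121–166 then 1–46 → 46 + 46 = 92 bp
Sorted largest to smallest: 92, 42, 20, 12 bp.

92, 42, 20, 12 bp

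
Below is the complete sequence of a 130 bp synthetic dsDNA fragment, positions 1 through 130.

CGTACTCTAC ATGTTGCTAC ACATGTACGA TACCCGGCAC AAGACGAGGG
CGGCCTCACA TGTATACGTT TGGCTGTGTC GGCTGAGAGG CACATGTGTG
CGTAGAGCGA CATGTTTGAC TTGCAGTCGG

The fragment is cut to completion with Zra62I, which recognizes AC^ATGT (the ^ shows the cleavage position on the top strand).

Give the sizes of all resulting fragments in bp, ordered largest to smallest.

37, 34, 19, 18, 12, 10 bp

Zra62I sites (ACATGT) start at positions 9, 21, 58, 92, 110.
Zra62I cuts after base 2 of each site, so after positions 10, 22, 59, 93, 111.
Linear molecule, 5 cuts → 6 fragments:
  1–10 → 10 bp
  11–22 → 12 bp
  23–59 → 37 bp
  60–93 → 34 bp
  94–111 → 18 bp
  112–130 → 19 bp
Sorted largest to smallest: 37, 34, 19, 18, 12, 10 bp.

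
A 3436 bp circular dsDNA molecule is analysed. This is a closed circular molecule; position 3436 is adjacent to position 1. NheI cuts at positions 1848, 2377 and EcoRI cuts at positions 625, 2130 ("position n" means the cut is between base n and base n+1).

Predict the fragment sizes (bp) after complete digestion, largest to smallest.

Combined cut positions (sorted): 625, 1848, 2130, 2377.
Circular molecule, 4 cuts → 4 fragments:
  1848 − 625 = 1223 bp
  2130 − 1848 = 282 bp
  2377 − 2130 = 247 bp
  wrap: 3436 − 2377 + 625 = 1684 bp
Sorted largest to smallest: 1684, 1223, 282, 247 bp.

1684, 1223, 282, 247 bp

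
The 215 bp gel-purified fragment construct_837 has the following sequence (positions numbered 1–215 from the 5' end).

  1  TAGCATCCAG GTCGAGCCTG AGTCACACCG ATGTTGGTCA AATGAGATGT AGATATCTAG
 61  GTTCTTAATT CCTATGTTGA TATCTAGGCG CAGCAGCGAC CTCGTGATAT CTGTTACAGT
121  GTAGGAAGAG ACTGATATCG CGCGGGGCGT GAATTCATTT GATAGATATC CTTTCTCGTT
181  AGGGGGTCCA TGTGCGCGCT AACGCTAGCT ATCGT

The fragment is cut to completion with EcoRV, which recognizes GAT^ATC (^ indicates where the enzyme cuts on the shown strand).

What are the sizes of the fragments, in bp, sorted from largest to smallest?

54, 48, 31, 28, 27, 27 bp

EcoRV sites (GATATC) start at positions 52, 79, 106, 134, 165.
EcoRV cuts after base 3 of each site, so after positions 54, 81, 108, 136, 167.
Linear molecule, 5 cuts → 6 fragments:
  1–54 → 54 bp
  55–81 → 27 bp
  82–108 → 27 bp
  109–136 → 28 bp
  137–167 → 31 bp
  168–215 → 48 bp
Sorted largest to smallest: 54, 48, 31, 28, 27, 27 bp.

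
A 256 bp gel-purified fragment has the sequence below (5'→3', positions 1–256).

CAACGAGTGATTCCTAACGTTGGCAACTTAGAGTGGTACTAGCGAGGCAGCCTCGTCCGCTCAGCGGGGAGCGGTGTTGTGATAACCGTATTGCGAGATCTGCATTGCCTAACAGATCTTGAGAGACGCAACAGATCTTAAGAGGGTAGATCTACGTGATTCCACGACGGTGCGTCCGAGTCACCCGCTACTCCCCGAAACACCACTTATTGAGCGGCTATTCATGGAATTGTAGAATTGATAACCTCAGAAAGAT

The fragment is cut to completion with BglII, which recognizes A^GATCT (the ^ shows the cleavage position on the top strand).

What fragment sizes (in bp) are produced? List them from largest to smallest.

108, 96, 19, 18, 15 bp

BglII sites (AGATCT) start at positions 96, 114, 133, 148.
BglII cuts after the first base of each site, so after positions 96, 114, 133, 148.
Linear molecule, 4 cuts → 5 fragments:
  1–96 → 96 bp
  97–114 → 18 bp
  115–133 → 19 bp
  134–148 → 15 bp
  149–256 → 108 bp
Sorted largest to smallest: 108, 96, 19, 18, 15 bp.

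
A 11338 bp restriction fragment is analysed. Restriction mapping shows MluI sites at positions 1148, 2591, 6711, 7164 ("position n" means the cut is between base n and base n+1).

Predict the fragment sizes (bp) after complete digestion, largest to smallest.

Linear molecule, 4 cuts → 5 fragments:
  1148 − 0 = 1148 bp
  2591 − 1148 = 1443 bp
  6711 − 2591 = 4120 bp
  7164 − 6711 = 453 bp
  11338 − 7164 = 4174 bp
Sorted largest to smallest: 4174, 4120, 1443, 1148, 453 bp.

4174, 4120, 1443, 1148, 453 bp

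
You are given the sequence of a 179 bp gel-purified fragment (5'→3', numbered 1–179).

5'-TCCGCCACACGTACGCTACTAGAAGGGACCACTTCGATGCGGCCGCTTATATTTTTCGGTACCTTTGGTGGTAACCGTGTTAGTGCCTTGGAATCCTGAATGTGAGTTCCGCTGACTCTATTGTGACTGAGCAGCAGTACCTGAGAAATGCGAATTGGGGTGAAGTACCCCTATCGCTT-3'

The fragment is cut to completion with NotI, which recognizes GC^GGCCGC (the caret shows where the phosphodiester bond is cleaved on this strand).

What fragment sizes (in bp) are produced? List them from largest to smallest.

139, 40 bp

The NotI site (GCGGCCGC) starts at position 39.
NotI cuts after base 2 of each site, so after position 40.
Linear molecule, 1 cut → 2 fragments:
  1–40 → 40 bp
  41–179 → 139 bp
Sorted largest to smallest: 139, 40 bp.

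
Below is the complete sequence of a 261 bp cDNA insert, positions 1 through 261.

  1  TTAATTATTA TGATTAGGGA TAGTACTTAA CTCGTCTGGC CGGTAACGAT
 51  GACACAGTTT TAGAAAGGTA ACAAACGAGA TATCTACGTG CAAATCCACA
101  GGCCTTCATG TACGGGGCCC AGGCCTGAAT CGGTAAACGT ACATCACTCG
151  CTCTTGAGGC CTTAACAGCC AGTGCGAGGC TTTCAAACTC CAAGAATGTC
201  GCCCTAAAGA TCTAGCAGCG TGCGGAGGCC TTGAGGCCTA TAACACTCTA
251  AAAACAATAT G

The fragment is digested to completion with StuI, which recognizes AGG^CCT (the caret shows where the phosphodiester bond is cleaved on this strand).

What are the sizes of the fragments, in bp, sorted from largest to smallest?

102, 69, 36, 25, 21, 8 bp

StuI sites (AGGCCT) start at positions 100, 121, 157, 226, 234.
StuI cuts after base 3 of each site, so after positions 102, 123, 159, 228, 236.
Linear molecule, 5 cuts → 6 fragments:
  1–102 → 102 bp
  103–123 → 21 bp
  124–159 → 36 bp
  160–228 → 69 bp
  229–236 → 8 bp
  237–261 → 25 bp
Sorted largest to smallest: 102, 69, 36, 25, 21, 8 bp.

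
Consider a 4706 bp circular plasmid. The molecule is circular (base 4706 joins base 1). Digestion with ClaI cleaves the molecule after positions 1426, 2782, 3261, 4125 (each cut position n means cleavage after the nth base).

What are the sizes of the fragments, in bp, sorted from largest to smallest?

Circular molecule, 4 cuts → 4 fragments:
  2782 − 1426 = 1356 bp
  3261 − 2782 = 479 bp
  4125 − 3261 = 864 bp
  wrap: 4706 − 4125 + 1426 = 2007 bp
Sorted largest to smallest: 2007, 1356, 864, 479 bp.

2007, 1356, 864, 479 bp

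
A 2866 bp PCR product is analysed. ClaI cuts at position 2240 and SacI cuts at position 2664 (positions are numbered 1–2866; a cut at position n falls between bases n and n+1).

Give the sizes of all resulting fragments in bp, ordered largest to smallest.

Combined cut positions (sorted): 2240, 2664.
Linear molecule, 2 cuts → 3 fragments:
  2240 − 0 = 2240 bp
  2664 − 2240 = 424 bp
  2866 − 2664 = 202 bp
Sorted largest to smallest: 2240, 424, 202 bp.

2240, 424, 202 bp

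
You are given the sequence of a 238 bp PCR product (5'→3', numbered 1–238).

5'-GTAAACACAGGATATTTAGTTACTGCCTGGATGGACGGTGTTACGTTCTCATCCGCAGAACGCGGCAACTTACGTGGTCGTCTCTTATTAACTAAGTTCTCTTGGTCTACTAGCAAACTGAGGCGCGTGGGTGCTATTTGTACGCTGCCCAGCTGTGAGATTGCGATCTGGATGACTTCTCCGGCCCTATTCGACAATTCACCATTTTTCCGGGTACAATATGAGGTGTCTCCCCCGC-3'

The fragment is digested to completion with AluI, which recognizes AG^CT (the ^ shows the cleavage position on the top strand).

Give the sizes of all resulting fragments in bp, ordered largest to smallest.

The AluI site (AGCT) starts at position 151.
AluI cuts after base 2 of each site, so after position 152.
Linear molecule, 1 cut → 2 fragments:
  1–152 → 152 bp
  153–238 → 86 bp
Sorted largest to smallest: 152, 86 bp.

152, 86 bp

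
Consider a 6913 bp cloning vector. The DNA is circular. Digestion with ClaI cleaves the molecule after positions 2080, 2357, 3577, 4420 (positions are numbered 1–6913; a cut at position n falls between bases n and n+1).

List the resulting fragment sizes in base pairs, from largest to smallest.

4573, 1220, 843, 277 bp

Circular molecule, 4 cuts → 4 fragments:
  2357 − 2080 = 277 bp
  3577 − 2357 = 1220 bp
  4420 − 3577 = 843 bp
  wrap: 6913 − 4420 + 2080 = 4573 bp
Sorted largest to smallest: 4573, 1220, 843, 277 bp.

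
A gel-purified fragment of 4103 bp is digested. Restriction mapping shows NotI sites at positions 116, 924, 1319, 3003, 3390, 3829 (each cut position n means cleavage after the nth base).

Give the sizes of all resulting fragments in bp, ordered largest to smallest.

Linear molecule, 6 cuts → 7 fragments:
  116 − 0 = 116 bp
  924 − 116 = 808 bp
  1319 − 924 = 395 bp
  3003 − 1319 = 1684 bp
  3390 − 3003 = 387 bp
  3829 − 3390 = 439 bp
  4103 − 3829 = 274 bp
Sorted largest to smallest: 1684, 808, 439, 395, 387, 274, 116 bp.

1684, 808, 439, 395, 387, 274, 116 bp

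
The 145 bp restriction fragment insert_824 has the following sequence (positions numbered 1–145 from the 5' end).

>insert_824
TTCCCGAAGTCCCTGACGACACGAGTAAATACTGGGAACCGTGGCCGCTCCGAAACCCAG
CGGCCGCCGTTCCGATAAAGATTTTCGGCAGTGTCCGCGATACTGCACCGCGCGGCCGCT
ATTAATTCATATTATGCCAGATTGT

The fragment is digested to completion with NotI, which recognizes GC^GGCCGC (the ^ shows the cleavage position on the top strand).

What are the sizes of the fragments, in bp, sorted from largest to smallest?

61, 52, 32 bp

NotI sites (GCGGCCGC) start at positions 60, 112.
NotI cuts after base 2 of each site, so after positions 61, 113.
Linear molecule, 2 cuts → 3 fragments:
  1–61 → 61 bp
  62–113 → 52 bp
  114–145 → 32 bp
Sorted largest to smallest: 61, 52, 32 bp.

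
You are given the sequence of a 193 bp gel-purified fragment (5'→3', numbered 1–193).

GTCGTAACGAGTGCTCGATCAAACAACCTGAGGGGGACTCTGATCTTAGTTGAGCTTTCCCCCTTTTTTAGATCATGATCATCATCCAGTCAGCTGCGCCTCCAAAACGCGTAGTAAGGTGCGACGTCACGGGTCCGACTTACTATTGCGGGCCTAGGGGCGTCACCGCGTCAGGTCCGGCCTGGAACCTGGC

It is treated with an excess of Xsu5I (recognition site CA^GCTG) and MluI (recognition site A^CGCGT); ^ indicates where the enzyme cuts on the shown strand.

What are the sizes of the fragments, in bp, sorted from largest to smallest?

92, 86, 15 bp

The Xsu5I site (CAGCTG) starts at position 91.
Xsu5I cuts after base 2 of each site, so after position 92.
The MluI site (ACGCGT) starts at position 107.
MluI cuts after the first base of each site, so after position 107.
Combined cut positions: 92, 107.
Linear molecule, 2 cuts → 3 fragments:
  1–92 → 92 bp
  93–107 → 15 bp
  108–193 → 86 bp
Sorted largest to smallest: 92, 86, 15 bp.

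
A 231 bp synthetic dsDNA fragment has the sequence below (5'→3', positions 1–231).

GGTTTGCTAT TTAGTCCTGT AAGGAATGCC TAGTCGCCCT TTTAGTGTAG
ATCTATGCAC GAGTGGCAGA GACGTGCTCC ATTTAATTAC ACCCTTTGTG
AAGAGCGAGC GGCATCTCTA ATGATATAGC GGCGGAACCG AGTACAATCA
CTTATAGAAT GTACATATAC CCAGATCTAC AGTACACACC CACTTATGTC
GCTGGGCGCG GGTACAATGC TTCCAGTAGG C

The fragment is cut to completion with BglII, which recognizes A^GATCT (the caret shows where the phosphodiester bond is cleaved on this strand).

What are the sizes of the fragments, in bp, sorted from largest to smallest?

124, 58, 49 bp

BglII sites (AGATCT) start at positions 49, 173.
BglII cuts after the first base of each site, so after positions 49, 173.
Linear molecule, 2 cuts → 3 fragments:
  1–49 → 49 bp
  50–173 → 124 bp
  174–231 → 58 bp
Sorted largest to smallest: 124, 58, 49 bp.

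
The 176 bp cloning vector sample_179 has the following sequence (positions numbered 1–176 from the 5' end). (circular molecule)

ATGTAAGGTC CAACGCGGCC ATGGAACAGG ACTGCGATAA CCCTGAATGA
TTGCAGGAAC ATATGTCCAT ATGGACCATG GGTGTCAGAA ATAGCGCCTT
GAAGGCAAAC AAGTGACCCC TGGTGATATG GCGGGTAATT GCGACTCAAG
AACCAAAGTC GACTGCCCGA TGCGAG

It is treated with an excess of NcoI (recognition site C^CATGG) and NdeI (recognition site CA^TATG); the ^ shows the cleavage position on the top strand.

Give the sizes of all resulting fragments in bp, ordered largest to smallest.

NcoI sites (CCATGG) start at positions 19, 76.
NcoI cuts after the first base of each site, so after positions 19, 76.
NdeI sites (CATATG) start at positions 60, 68.
NdeI cuts after base 2 of each site, so after positions 61, 69.
Combined cut positions: 19, 61, 69, 76.
Circular molecule, 4 cuts → 4 fragments:
  20–61 → 42 bp
  62–69 → 8 bp
  70–76 → 7 bp
  77–176 then 1–19 → 100 + 19 = 119 bp
Sorted largest to smallest: 119, 42, 8, 7 bp.

119, 42, 8, 7 bp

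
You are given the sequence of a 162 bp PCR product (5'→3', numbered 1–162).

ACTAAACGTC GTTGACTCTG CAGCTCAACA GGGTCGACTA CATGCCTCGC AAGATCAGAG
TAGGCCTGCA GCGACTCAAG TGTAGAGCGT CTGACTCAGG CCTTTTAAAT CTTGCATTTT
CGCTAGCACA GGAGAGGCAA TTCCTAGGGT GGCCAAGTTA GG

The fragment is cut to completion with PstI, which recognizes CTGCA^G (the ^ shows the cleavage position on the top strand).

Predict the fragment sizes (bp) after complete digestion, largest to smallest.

92, 48, 22 bp

PstI sites (CTGCAG) start at positions 18, 66.
PstI cuts after base 5 of each site (before the last base), so after positions 22, 70.
Linear molecule, 2 cuts → 3 fragments:
  1–22 → 22 bp
  23–70 → 48 bp
  71–162 → 92 bp
Sorted largest to smallest: 92, 48, 22 bp.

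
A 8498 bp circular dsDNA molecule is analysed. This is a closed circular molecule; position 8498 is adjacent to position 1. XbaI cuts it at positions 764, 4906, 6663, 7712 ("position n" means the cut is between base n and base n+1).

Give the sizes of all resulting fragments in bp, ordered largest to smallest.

4142, 1757, 1550, 1049 bp

Circular molecule, 4 cuts → 4 fragments:
  4906 − 764 = 4142 bp
  6663 − 4906 = 1757 bp
  7712 − 6663 = 1049 bp
  wrap: 8498 − 7712 + 764 = 1550 bp
Sorted largest to smallest: 4142, 1757, 1550, 1049 bp.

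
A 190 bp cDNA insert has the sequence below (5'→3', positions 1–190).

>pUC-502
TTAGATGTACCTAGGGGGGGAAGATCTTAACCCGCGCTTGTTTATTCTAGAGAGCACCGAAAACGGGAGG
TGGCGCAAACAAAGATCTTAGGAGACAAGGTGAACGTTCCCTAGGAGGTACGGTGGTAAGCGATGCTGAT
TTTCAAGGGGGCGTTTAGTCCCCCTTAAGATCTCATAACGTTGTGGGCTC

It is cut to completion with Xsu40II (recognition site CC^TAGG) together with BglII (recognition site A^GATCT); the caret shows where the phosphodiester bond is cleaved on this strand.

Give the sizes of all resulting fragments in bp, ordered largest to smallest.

61, 57, 28, 22, 11, 11 bp

Xsu40II sites (CCTAGG) start at positions 10, 110.
Xsu40II cuts after base 2 of each site, so after positions 11, 111.
BglII sites (AGATCT) start at positions 22, 83, 168.
BglII cuts after the first base of each site, so after positions 22, 83, 168.
Combined cut positions: 11, 22, 83, 111, 168.
Linear molecule, 5 cuts → 6 fragments:
  1–11 → 11 bp
  12–22 → 11 bp
  23–83 → 61 bp
  84–111 → 28 bp
  112–168 → 57 bp
  169–190 → 22 bp
Sorted largest to smallest: 61, 57, 28, 22, 11, 11 bp.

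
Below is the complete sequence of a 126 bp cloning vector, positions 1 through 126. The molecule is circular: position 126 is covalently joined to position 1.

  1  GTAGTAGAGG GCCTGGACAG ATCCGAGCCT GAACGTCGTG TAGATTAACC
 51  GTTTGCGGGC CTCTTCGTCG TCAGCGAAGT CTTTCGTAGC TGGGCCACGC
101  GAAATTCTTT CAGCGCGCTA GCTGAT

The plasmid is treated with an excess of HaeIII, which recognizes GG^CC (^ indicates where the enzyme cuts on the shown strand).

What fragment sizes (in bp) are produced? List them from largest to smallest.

48, 43, 35 bp

HaeIII sites (GGCC) start at positions 10, 58, 93.
HaeIII cuts after base 2 of each site, so after positions 11, 59, 94.
Circular molecule, 3 cuts → 3 fragments:
  12–59 → 48 bp
  60–94 → 35 bp
  95–126 then 1–11 → 32 + 11 = 43 bp
Sorted largest to smallest: 48, 43, 35 bp.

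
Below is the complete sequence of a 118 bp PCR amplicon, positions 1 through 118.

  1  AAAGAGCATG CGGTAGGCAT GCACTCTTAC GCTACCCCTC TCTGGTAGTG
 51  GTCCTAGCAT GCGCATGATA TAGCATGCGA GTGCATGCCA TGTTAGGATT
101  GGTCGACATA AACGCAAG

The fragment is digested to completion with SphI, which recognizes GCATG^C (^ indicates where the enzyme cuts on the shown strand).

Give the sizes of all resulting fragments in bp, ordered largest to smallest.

40, 31, 16, 11, 10, 10 bp

SphI sites (GCATGC) start at positions 6, 17, 57, 73, 83.
SphI cuts after base 5 of each site (before the last base), so after positions 10, 21, 61, 77, 87.
Linear molecule, 5 cuts → 6 fragments:
  1–10 → 10 bp
  11–21 → 11 bp
  22–61 → 40 bp
  62–77 → 16 bp
  78–87 → 10 bp
  88–118 → 31 bp
Sorted largest to smallest: 40, 31, 16, 11, 10, 10 bp.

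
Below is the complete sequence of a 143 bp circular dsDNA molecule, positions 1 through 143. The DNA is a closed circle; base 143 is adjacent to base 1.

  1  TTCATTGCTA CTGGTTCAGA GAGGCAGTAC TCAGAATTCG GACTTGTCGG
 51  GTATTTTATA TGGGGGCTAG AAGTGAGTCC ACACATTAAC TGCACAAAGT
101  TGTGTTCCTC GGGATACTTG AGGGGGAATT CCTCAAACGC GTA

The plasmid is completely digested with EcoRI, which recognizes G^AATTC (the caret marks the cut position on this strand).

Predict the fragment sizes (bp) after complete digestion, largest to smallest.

92, 51 bp

EcoRI sites (GAATTC) start at positions 34, 126.
EcoRI cuts after the first base of each site, so after positions 34, 126.
Circular molecule, 2 cuts → 2 fragments:
  35–126 → 92 bp
  127–143 then 1–34 → 17 + 34 = 51 bp
Sorted largest to smallest: 92, 51 bp.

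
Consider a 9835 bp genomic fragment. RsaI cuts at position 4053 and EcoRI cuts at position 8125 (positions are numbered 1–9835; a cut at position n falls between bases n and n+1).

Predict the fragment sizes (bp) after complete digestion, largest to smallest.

4072, 4053, 1710 bp

Combined cut positions (sorted): 4053, 8125.
Linear molecule, 2 cuts → 3 fragments:
  4053 − 0 = 4053 bp
  8125 − 4053 = 4072 bp
  9835 − 8125 = 1710 bp
Sorted largest to smallest: 4072, 4053, 1710 bp.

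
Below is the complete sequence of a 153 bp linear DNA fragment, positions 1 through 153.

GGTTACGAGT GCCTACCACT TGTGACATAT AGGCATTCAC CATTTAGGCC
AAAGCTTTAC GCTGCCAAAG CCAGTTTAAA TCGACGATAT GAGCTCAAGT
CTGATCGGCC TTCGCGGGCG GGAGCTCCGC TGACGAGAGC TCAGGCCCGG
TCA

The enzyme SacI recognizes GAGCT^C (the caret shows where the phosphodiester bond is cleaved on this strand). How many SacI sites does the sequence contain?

GAGCTC occurs starting at positions 91, 122, 137.
SacI cuts at 3 sites.

3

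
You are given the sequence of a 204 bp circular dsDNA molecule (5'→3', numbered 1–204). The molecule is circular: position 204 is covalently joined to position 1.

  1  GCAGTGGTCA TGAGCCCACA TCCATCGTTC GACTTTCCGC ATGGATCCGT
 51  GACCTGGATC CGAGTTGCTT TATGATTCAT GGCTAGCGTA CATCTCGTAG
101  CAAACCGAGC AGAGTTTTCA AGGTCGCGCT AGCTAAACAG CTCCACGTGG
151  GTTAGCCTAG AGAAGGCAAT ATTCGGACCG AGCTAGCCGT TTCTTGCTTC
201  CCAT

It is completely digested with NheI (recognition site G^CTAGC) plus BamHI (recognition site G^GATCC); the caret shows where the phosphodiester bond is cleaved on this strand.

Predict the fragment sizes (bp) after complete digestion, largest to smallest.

65, 54, 46, 26, 13 bp

NheI sites (GCTAGC) start at positions 82, 128, 182.
NheI cuts after the first base of each site, so after positions 82, 128, 182.
BamHI sites (GGATCC) start at positions 43, 56.
BamHI cuts after the first base of each site, so after positions 43, 56.
Combined cut positions: 43, 56, 82, 128, 182.
Circular molecule, 5 cuts → 5 fragments:
  44–56 → 13 bp
  57–82 → 26 bp
  83–128 → 46 bp
  129–182 → 54 bp
  183–204 then 1–43 → 22 + 43 = 65 bp
Sorted largest to smallest: 65, 54, 46, 26, 13 bp.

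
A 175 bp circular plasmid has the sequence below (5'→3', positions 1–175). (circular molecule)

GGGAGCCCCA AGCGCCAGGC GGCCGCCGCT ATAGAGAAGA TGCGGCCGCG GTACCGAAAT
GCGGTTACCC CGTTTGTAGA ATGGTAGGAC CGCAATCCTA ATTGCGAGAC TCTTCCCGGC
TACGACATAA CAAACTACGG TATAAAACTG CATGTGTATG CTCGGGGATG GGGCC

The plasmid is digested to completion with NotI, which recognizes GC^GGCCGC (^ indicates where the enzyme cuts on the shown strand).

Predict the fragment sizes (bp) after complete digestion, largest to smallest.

152, 23 bp

NotI sites (GCGGCCGC) start at positions 19, 42.
NotI cuts after base 2 of each site, so after positions 20, 43.
Circular molecule, 2 cuts → 2 fragments:
  21–43 → 23 bp
  44–175 then 1–20 → 132 + 20 = 152 bp
Sorted largest to smallest: 152, 23 bp.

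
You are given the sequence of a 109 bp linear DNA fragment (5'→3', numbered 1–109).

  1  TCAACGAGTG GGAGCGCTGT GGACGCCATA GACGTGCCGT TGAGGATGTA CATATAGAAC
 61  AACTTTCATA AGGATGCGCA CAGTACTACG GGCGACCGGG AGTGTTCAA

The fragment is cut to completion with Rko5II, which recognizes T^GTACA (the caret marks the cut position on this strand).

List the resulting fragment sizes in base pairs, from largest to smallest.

62, 47 bp

The Rko5II site (TGTACA) starts at position 47.
Rko5II cuts after the first base of each site, so after position 47.
Linear molecule, 1 cut → 2 fragments:
  1–47 → 47 bp
  48–109 → 62 bp
Sorted largest to smallest: 62, 47 bp.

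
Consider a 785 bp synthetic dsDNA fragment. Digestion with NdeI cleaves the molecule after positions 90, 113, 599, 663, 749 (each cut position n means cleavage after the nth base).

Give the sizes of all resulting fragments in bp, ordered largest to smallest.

Linear molecule, 5 cuts → 6 fragments:
  90 − 0 = 90 bp
  113 − 90 = 23 bp
  599 − 113 = 486 bp
  663 − 599 = 64 bp
  749 − 663 = 86 bp
  785 − 749 = 36 bp
Sorted largest to smallest: 486, 90, 86, 64, 36, 23 bp.

486, 90, 86, 64, 36, 23 bp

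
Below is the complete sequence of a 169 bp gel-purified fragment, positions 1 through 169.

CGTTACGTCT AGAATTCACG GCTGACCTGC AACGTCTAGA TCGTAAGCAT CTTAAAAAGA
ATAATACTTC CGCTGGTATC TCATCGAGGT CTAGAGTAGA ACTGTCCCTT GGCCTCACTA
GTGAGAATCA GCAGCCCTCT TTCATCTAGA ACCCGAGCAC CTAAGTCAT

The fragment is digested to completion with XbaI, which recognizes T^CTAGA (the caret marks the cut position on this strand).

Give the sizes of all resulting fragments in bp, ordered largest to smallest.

55, 55, 27, 24, 8 bp

XbaI sites (TCTAGA) start at positions 8, 35, 90, 145.
XbaI cuts after the first base of each site, so after positions 8, 35, 90, 145.
Linear molecule, 4 cuts → 5 fragments:
  1–8 → 8 bp
  9–35 → 27 bp
  36–90 → 55 bp
  91–145 → 55 bp
  146–169 → 24 bp
Sorted largest to smallest: 55, 55, 27, 24, 8 bp.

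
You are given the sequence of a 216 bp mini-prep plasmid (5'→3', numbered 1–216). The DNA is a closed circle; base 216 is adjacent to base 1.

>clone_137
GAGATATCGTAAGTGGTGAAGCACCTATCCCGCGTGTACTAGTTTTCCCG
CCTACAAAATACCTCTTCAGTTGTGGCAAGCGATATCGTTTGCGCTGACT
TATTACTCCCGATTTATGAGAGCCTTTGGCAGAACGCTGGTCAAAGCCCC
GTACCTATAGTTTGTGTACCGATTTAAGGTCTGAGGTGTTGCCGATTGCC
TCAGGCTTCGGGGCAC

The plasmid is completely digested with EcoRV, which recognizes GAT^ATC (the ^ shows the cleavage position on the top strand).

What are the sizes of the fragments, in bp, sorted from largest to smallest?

137, 79 bp

EcoRV sites (GATATC) start at positions 3, 82.
EcoRV cuts after base 3 of each site, so after positions 5, 84.
Circular molecule, 2 cuts → 2 fragments:
  6–84 → 79 bp
  85–216 then 1–5 → 132 + 5 = 137 bp
Sorted largest to smallest: 137, 79 bp.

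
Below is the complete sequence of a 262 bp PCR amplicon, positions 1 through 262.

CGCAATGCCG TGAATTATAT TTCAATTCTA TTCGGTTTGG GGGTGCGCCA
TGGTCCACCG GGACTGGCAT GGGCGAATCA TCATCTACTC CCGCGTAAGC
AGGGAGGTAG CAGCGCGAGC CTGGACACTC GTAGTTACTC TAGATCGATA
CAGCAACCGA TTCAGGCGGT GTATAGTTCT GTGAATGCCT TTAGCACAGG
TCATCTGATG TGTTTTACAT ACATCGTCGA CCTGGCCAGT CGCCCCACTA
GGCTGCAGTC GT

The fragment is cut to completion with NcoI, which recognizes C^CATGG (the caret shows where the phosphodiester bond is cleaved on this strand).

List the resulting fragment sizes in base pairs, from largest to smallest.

The NcoI site (CCATGG) starts at position 48.
NcoI cuts after the first base of each site, so after position 48.
Linear molecule, 1 cut → 2 fragments:
  1–48 → 48 bp
  49–262 → 214 bp
Sorted largest to smallest: 214, 48 bp.

214, 48 bp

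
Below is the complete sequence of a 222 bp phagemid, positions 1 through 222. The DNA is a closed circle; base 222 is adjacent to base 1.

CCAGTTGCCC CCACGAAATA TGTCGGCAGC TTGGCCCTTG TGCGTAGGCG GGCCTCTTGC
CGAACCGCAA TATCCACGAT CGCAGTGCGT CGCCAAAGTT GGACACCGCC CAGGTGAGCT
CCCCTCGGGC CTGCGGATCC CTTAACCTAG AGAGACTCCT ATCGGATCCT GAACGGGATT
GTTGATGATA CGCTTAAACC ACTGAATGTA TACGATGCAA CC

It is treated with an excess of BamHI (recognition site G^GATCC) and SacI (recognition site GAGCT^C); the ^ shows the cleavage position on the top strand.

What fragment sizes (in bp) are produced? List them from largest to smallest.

178, 29, 15 bp

BamHI sites (GGATCC) start at positions 135, 164.
BamHI cuts after the first base of each site, so after positions 135, 164.
The SacI site (GAGCTC) starts at position 116.
SacI cuts after base 5 of each site (before the last base), so after position 120.
Combined cut positions: 120, 135, 164.
Circular molecule, 3 cuts → 3 fragments:
  121–135 → 15 bp
  136–164 → 29 bp
  165–222 then 1–120 → 58 + 120 = 178 bp
Sorted largest to smallest: 178, 29, 15 bp.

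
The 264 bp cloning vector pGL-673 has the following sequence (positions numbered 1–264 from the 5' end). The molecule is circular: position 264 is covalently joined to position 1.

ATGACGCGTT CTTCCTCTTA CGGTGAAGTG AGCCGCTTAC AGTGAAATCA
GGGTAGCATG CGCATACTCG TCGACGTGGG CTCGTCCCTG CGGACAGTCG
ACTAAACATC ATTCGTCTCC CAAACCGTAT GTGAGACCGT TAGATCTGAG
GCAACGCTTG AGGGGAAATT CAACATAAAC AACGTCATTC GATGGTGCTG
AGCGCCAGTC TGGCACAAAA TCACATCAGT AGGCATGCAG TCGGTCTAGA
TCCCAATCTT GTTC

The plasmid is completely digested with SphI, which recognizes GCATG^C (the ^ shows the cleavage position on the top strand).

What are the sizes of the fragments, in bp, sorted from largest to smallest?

177, 87 bp

SphI sites (GCATGC) start at positions 56, 233.
SphI cuts after base 5 of each site (before the last base), so after positions 60, 237.
Circular molecule, 2 cuts → 2 fragments:
  61–237 → 177 bp
  238–264 then 1–60 → 27 + 60 = 87 bp
Sorted largest to smallest: 177, 87 bp.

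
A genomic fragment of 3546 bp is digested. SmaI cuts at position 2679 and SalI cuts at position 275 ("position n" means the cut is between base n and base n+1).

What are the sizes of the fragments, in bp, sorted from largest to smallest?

2404, 867, 275 bp

Combined cut positions (sorted): 275, 2679.
Linear molecule, 2 cuts → 3 fragments:
  275 − 0 = 275 bp
  2679 − 275 = 2404 bp
  3546 − 2679 = 867 bp
Sorted largest to smallest: 2404, 867, 275 bp.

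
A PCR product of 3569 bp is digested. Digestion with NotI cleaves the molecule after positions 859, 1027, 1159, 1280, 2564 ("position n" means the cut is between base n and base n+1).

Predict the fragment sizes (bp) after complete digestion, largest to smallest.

1284, 1005, 859, 168, 132, 121 bp

Linear molecule, 5 cuts → 6 fragments:
  859 − 0 = 859 bp
  1027 − 859 = 168 bp
  1159 − 1027 = 132 bp
  1280 − 1159 = 121 bp
  2564 − 1280 = 1284 bp
  3569 − 2564 = 1005 bp
Sorted largest to smallest: 1284, 1005, 859, 168, 132, 121 bp.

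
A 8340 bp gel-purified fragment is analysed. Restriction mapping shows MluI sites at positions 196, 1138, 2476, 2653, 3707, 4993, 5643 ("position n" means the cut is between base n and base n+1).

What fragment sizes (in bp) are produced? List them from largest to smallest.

2697, 1338, 1286, 1054, 942, 650, 196, 177 bp

Linear molecule, 7 cuts → 8 fragments:
  196 − 0 = 196 bp
  1138 − 196 = 942 bp
  2476 − 1138 = 1338 bp
  2653 − 2476 = 177 bp
  3707 − 2653 = 1054 bp
  4993 − 3707 = 1286 bp
  5643 − 4993 = 650 bp
  8340 − 5643 = 2697 bp
Sorted largest to smallest: 2697, 1338, 1286, 1054, 942, 650, 196, 177 bp.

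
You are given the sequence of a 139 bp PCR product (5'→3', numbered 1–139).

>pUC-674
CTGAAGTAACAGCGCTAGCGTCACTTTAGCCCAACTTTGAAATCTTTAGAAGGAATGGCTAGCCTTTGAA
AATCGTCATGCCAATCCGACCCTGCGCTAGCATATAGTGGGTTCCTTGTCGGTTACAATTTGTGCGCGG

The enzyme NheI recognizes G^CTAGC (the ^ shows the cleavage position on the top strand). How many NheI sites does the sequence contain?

3

GCTAGC occurs starting at positions 14, 58, 96.
NheI cuts at 3 sites.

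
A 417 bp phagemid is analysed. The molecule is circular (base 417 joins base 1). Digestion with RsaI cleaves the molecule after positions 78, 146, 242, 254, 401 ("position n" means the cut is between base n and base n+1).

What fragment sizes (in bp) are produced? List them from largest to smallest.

Circular molecule, 5 cuts → 5 fragments:
  146 − 78 = 68 bp
  242 − 146 = 96 bp
  254 − 242 = 12 bp
  401 − 254 = 147 bp
  wrap: 417 − 401 + 78 = 94 bp
Sorted largest to smallest: 147, 96, 94, 68, 12 bp.

147, 96, 94, 68, 12 bp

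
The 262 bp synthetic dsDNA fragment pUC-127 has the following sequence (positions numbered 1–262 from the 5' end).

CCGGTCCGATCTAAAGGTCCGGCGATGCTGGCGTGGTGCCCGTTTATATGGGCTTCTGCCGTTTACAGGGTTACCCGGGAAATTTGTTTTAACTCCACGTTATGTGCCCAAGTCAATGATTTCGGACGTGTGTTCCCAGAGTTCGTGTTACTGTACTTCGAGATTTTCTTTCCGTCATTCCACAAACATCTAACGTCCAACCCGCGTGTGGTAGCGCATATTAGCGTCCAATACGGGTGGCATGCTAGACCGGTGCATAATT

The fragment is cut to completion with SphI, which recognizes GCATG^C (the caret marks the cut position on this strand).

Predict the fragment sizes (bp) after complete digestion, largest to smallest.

The SphI site (GCATGC) starts at position 240.
SphI cuts after base 5 of each site (before the last base), so after position 244.
Linear molecule, 1 cut → 2 fragments:
  1–244 → 244 bp
  245–262 → 18 bp
Sorted largest to smallest: 244, 18 bp.

244, 18 bp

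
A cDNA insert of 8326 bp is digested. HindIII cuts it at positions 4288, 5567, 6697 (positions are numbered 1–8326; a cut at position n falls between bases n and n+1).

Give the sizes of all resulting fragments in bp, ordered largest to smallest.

Linear molecule, 3 cuts → 4 fragments:
  4288 − 0 = 4288 bp
  5567 − 4288 = 1279 bp
  6697 − 5567 = 1130 bp
  8326 − 6697 = 1629 bp
Sorted largest to smallest: 4288, 1629, 1279, 1130 bp.

4288, 1629, 1279, 1130 bp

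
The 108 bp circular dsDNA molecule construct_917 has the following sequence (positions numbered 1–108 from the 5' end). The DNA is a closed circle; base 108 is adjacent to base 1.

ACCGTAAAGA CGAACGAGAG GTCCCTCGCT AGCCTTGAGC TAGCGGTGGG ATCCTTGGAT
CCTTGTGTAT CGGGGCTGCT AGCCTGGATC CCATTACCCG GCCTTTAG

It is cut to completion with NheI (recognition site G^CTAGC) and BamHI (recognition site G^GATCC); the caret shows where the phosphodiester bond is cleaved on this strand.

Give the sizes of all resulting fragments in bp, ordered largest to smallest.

NheI sites (GCTAGC) start at positions 28, 39, 78.
NheI cuts after the first base of each site, so after positions 28, 39, 78.
BamHI sites (GGATCC) start at positions 49, 57, 86.
BamHI cuts after the first base of each site, so after positions 49, 57, 86.
Combined cut positions: 28, 39, 49, 57, 78, 86.
Circular molecule, 6 cuts → 6 fragments:
  29–39 → 11 bp
  40–49 → 10 bp
  50–57 → 8 bp
  58–78 → 21 bp
  79–86 → 8 bp
  87–108 then 1–28 → 22 + 28 = 50 bp
Sorted largest to smallest: 50, 21, 11, 10, 8, 8 bp.

50, 21, 11, 10, 8, 8 bp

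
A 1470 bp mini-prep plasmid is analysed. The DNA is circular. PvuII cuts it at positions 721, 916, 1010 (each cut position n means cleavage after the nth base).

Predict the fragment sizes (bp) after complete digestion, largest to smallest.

1181, 195, 94 bp

Circular molecule, 3 cuts → 3 fragments:
  916 − 721 = 195 bp
  1010 − 916 = 94 bp
  wrap: 1470 − 1010 + 721 = 1181 bp
Sorted largest to smallest: 1181, 195, 94 bp.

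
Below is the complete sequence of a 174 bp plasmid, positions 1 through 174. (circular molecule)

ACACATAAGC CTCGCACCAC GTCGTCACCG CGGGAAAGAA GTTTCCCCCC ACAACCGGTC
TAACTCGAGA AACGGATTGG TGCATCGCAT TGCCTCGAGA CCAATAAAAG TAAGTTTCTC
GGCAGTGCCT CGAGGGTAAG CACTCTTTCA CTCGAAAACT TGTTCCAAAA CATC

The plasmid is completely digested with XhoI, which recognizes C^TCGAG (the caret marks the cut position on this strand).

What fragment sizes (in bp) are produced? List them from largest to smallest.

XhoI sites (CTCGAG) start at positions 64, 94, 129.
XhoI cuts after the first base of each site, so after positions 64, 94, 129.
Circular molecule, 3 cuts → 3 fragments:
  65–94 → 30 bp
  95–129 → 35 bp
  130–174 then 1–64 → 45 + 64 = 109 bp
Sorted largest to smallest: 109, 35, 30 bp.

109, 35, 30 bp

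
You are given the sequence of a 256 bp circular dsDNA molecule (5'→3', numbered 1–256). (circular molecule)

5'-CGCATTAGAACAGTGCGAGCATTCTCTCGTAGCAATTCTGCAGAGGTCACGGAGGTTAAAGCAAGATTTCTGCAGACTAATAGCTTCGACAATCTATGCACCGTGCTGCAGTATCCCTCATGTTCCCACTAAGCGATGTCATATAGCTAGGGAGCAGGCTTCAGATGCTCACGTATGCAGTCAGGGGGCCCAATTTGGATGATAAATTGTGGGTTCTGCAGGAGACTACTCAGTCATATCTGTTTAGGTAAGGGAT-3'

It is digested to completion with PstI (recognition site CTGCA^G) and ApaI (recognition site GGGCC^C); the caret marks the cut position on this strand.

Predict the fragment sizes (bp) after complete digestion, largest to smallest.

PstI sites (CTGCAG) start at positions 38, 70, 106, 216.
PstI cuts after base 5 of each site (before the last base), so after positions 42, 74, 110, 220.
The ApaI site (GGGCCC) starts at position 186.
ApaI cuts after base 5 of each site (before the last base), so after position 190.
Combined cut positions: 42, 74, 110, 190, 220.
Circular molecule, 5 cuts → 5 fragments:
  43–74 → 32 bp
  75–110 → 36 bp
  111–190 → 80 bp
  191–220 → 30 bp
  221–256 then 1–42 → 36 + 42 = 78 bp
Sorted largest to smallest: 80, 78, 36, 32, 30 bp.

80, 78, 36, 32, 30 bp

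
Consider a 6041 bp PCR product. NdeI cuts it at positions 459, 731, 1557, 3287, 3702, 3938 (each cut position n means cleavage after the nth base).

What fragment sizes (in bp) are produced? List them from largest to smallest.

Linear molecule, 6 cuts → 7 fragments:
  459 − 0 = 459 bp
  731 − 459 = 272 bp
  1557 − 731 = 826 bp
  3287 − 1557 = 1730 bp
  3702 − 3287 = 415 bp
  3938 − 3702 = 236 bp
  6041 − 3938 = 2103 bp
Sorted largest to smallest: 2103, 1730, 826, 459, 415, 272, 236 bp.

2103, 1730, 826, 459, 415, 272, 236 bp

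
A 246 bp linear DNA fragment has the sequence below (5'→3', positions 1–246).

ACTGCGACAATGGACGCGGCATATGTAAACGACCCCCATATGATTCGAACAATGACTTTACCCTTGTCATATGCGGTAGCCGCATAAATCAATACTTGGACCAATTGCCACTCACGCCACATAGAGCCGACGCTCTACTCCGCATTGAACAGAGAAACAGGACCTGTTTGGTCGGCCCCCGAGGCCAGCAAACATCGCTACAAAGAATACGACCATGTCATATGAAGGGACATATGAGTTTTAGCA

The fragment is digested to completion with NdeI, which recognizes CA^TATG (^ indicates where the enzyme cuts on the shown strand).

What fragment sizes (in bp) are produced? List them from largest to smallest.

151, 31, 21, 17, 14, 12 bp

NdeI sites (CATATG) start at positions 20, 37, 68, 219, 231.
NdeI cuts after base 2 of each site, so after positions 21, 38, 69, 220, 232.
Linear molecule, 5 cuts → 6 fragments:
  1–21 → 21 bp
  22–38 → 17 bp
  39–69 → 31 bp
  70–220 → 151 bp
  221–232 → 12 bp
  233–246 → 14 bp
Sorted largest to smallest: 151, 31, 21, 17, 14, 12 bp.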